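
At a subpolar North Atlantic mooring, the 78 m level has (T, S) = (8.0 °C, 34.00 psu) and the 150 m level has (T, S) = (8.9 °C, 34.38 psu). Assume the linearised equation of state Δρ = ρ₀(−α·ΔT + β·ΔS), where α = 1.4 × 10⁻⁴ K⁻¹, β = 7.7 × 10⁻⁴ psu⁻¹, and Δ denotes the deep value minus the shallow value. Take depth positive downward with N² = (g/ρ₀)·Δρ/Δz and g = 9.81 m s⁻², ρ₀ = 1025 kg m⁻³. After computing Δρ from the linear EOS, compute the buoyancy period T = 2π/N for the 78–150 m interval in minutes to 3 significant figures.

ΔT = +0.9 K, ΔS = +0.38 psu (deep − shallow).
Δρ/ρ₀ = −αΔT + βΔS = -1.26 × 10⁻⁴ + 2.926 × 10⁻⁴ = 1.666 × 10⁻⁴, so Δρ ≈ 0.1708 kg m⁻³.
N² = (g/ρ₀)·Δρ/Δz = g·(Δρ/ρ₀)/Δz = 9.81 × 1.666 × 10⁻⁴ / 72 = 2.2699 × 10⁻⁵ s⁻².
N = √(2.2699 × 10⁻⁵) = 4.7643 × 10⁻³ rad s⁻¹ → T = 2π/N = 1.3188 × 10³ s = 21.980 min ≈ 22.0 min.

22.0 min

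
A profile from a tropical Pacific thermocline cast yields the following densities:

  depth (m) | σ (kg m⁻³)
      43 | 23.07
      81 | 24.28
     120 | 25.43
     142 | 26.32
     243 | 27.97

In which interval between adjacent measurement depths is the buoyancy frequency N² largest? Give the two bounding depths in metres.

120–142 m

Compute the density gradient over each adjacent pair:
  43–81 m: Δρ/Δz = 1.21/38 = 0.032 kg m⁻⁴
  81–120 m: Δρ/Δz = 1.15/39 = 0.029 kg m⁻⁴
  120–142 m: Δρ/Δz = 0.89/22 = 0.040 kg m⁻⁴
  142–243 m: Δρ/Δz = 1.65/101 = 0.016 kg m⁻⁴
The largest gradient is in the 120–142 m interval — the pycnocline.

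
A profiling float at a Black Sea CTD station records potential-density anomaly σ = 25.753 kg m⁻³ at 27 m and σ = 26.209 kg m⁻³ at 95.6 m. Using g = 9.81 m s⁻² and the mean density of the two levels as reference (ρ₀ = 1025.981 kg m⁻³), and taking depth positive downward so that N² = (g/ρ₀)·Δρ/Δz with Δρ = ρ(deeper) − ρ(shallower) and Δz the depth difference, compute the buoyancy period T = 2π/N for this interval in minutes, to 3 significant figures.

Δρ = 1026.209 − 1025.753 = 0.456 kg m⁻³ over Δz = 95.6 − 27 = 68.6 m.
N² = (9.81/1025.981) × (0.456/68.6) = 6.3558 × 10⁻⁵ s⁻².
N = √(6.3558 × 10⁻⁵) = 7.9723 × 10⁻³ rad s⁻¹, so T = 2π/N = 788.13 s = 13.136 min ≈ 13.1 min.

13.1 min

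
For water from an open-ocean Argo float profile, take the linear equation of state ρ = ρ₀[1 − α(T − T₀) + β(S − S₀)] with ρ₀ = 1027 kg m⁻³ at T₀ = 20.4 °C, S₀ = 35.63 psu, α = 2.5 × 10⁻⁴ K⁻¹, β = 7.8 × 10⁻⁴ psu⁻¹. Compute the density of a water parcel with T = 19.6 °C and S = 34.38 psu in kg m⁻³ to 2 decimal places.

T − T₀ = -0.8 K, S − S₀ = -1.25 psu.
Bracket = 1 − α·(-0.8) + β·(-1.25) = 1 + (-7.75 × 10⁻⁴) = 0.9992250.
ρ = 1027 × 0.9992250 = 1026.20 kg m⁻³.

1026.20 kg m⁻³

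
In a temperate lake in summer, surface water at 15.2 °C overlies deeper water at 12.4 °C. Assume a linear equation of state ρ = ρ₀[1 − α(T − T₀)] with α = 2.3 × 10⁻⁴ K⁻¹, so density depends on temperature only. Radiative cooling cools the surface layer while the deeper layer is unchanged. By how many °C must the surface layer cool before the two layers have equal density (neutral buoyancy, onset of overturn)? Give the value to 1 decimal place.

With temperature the only control, equal density requires T_surf′ = T_deep.
T_surf′ = 12.4 °C.
Cooling required: 15.2 − 12.4 = 2.8 °C.

2.8 °C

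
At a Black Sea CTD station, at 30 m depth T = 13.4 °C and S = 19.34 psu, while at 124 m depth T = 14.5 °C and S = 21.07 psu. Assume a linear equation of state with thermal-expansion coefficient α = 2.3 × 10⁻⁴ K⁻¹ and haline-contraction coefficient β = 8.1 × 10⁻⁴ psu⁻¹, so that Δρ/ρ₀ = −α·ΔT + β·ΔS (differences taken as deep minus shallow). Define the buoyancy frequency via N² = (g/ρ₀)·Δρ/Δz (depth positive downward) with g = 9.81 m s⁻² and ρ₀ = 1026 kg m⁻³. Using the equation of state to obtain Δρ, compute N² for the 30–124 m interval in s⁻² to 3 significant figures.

ΔT = +1.1 K, ΔS = +1.73 psu (deep − shallow).
Δρ/ρ₀ = −αΔT + βΔS = -2.53 × 10⁻⁴ + 1.4013 × 10⁻³ = 1.1483 × 10⁻³, so Δρ ≈ 1.178 kg m⁻³.
N² = (g/ρ₀)·Δρ/Δz = g·(Δρ/ρ₀)/Δz = 9.81 × 1.1483 × 10⁻³ / 94 = 1.1984 × 10⁻⁴ s⁻² ≈ 1.20 × 10⁻⁴ s⁻².

1.20 × 10⁻⁴ s⁻²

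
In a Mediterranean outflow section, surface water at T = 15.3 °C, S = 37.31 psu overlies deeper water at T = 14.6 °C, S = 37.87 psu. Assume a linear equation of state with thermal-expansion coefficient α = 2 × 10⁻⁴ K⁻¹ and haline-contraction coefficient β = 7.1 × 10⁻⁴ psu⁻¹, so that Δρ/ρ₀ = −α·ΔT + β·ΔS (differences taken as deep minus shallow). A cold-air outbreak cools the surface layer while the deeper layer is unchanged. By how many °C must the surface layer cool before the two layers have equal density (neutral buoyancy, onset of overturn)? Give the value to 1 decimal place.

Neutral buoyancy requires Δρ = 0, i.e. −α(T_deep − T_surf′) + β(S_deep − S_surf) = 0.
T_surf′ = T_deep − (β/α)·ΔS = 14.6 − (7.1 × 10⁻⁴/2 × 10⁻⁴)·(+0.56) = 12.612 °C.
Cooling required: 15.3 − (12.612) = 2.688 °C.

2.7 °C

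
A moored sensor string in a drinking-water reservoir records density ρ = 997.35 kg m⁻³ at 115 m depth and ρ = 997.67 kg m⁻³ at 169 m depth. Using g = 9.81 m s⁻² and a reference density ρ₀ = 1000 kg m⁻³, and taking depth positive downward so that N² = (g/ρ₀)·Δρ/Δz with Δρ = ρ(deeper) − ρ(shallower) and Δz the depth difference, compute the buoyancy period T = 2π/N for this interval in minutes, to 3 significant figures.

13.7 min

Δρ = 997.67 − 997.35 = 0.32 kg m⁻³ over Δz = 169 − 115 = 54 m.
N² = (9.81/1000) × (0.32/54) = 5.8133 × 10⁻⁵ s⁻².
N = √(5.8133 × 10⁻⁵) = 7.6245 × 10⁻³ rad s⁻¹, so T = 2π/N = 824.08 s = 13.735 min ≈ 13.7 min.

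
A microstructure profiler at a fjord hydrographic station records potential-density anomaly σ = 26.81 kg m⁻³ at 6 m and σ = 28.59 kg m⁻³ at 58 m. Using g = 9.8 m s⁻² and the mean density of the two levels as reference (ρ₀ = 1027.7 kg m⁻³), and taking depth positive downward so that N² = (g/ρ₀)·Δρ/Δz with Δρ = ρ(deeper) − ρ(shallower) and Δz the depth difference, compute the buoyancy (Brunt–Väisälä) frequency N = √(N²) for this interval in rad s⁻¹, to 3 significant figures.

Δρ = 1028.59 − 1026.81 = 1.78 kg m⁻³ over Δz = 58 − 6 = 52 m.
N² = (9.8/1027.7) × (1.78/52) = 3.2642 × 10⁻⁴ s⁻².
N = √(3.2642 × 10⁻⁴) = 0.018067 rad s⁻¹ ≈ 0.0181 rad s⁻¹.
Since Δρ > 0 the layer is stably stratified.

0.0181 rad s⁻¹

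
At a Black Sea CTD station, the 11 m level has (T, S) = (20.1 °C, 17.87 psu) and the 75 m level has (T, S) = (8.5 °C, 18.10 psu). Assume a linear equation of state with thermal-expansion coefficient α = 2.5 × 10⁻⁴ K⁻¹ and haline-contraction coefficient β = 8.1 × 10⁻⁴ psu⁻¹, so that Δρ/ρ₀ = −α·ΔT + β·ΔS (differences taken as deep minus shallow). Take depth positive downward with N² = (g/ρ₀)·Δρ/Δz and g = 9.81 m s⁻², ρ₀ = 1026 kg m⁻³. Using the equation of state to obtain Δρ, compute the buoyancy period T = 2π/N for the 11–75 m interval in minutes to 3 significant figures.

4.81 min

ΔT = -11.6 K, ΔS = +0.23 psu (deep − shallow).
Δρ/ρ₀ = −αΔT + βΔS = 2.90 × 10⁻³ + 1.863 × 10⁻⁴ = 3.0863 × 10⁻³, so Δρ ≈ 3.167 kg m⁻³.
N² = (g/ρ₀)·Δρ/Δz = g·(Δρ/ρ₀)/Δz = 9.81 × 3.0863 × 10⁻³ / 64 = 4.7307 × 10⁻⁴ s⁻².
N = √(4.7307 × 10⁻⁴) = 0.021750 rad s⁻¹ → T = 2π/N = 288.88 s = 4.8147 min ≈ 4.81 min.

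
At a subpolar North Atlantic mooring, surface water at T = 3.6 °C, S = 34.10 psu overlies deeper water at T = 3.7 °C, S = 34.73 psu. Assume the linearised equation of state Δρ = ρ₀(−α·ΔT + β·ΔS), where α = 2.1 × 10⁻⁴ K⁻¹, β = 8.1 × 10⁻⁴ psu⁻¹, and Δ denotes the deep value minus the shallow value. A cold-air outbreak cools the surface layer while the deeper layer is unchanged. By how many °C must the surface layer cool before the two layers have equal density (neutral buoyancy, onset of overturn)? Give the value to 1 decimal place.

Neutral buoyancy requires Δρ = 0, i.e. −α(T_deep − T_surf′) + β(S_deep − S_surf) = 0.
T_surf′ = T_deep − (β/α)·ΔS = 3.7 − (8.1 × 10⁻⁴/2.1 × 10⁻⁴)·(+0.63) = 1.270 °C.
Cooling required: 3.6 − (1.270) = 2.330 °C.

2.3 °C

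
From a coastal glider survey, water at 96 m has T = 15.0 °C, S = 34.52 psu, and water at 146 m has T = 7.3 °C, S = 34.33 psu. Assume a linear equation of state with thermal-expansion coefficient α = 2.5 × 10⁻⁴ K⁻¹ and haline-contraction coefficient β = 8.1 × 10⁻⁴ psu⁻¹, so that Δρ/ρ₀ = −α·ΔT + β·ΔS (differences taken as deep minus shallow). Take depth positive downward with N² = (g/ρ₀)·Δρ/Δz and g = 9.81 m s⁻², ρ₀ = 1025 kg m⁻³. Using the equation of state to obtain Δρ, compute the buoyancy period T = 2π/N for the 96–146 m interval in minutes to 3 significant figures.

5.62 min

ΔT = -7.7 K, ΔS = -0.19 psu (deep − shallow).
Δρ/ρ₀ = −αΔT + βΔS = 1.925 × 10⁻³ − 1.539 × 10⁻⁴ = 1.7711 × 10⁻³, so Δρ ≈ 1.815 kg m⁻³.
N² = (g/ρ₀)·Δρ/Δz = g·(Δρ/ρ₀)/Δz = 9.81 × 1.7711 × 10⁻³ / 50 = 3.4749 × 10⁻⁴ s⁻².
N = √(3.4749 × 10⁻⁴) = 0.018641 rad s⁻¹ → T = 2π/N = 337.06 s = 5.6177 min ≈ 5.62 min.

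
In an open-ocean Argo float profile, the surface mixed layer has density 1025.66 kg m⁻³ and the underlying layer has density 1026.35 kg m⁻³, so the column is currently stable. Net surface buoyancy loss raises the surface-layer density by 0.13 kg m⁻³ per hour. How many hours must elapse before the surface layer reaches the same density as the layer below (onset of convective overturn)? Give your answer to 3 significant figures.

5.31 hours

Density deficit of the surface layer: 1026.35 − 1025.66 = 0.69 kg m⁻³.
Required change = 0.69 / 0.13 = 5.31 hours.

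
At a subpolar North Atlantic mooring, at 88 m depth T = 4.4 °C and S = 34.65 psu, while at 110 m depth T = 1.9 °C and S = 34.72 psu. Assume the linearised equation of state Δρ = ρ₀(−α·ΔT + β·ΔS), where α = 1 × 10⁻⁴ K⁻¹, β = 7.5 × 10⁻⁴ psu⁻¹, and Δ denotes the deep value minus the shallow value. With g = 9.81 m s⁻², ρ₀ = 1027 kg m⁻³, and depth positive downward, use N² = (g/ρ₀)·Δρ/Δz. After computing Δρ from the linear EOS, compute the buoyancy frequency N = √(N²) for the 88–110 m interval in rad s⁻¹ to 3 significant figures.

0.0116 rad s⁻¹

ΔT = -2.5 K, ΔS = +0.07 psu (deep − shallow).
Δρ/ρ₀ = −αΔT + βΔS = 2.50 × 10⁻⁴ + 5.25 × 10⁻⁵ = 3.025 × 10⁻⁴, so Δρ ≈ 0.3107 kg m⁻³.
N² = (g/ρ₀)·Δρ/Δz = g·(Δρ/ρ₀)/Δz = 9.81 × 3.025 × 10⁻⁴ / 22 = 1.3489 × 10⁻⁴ s⁻².
N = √(1.3489 × 10⁻⁴) = 0.011614 rad s⁻¹ ≈ 0.0116 rad s⁻¹.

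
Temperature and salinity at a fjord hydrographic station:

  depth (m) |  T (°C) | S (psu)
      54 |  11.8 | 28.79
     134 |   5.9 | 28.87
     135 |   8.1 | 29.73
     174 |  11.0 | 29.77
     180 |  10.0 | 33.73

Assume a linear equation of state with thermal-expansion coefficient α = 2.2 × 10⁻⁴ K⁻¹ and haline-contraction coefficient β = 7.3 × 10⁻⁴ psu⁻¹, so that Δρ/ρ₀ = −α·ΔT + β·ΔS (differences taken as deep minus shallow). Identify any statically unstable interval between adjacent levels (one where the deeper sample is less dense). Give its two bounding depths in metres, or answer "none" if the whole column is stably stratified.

Evaluate Δρ/ρ₀ = −αΔT + βΔS across each adjacent pair:
  54–134 m: −αΔT+βΔS = −(2.2 × 10⁻⁴)(-5.9)+(7.3 × 10⁻⁴)(+0.08) = 1.4 × 10⁻³ → stable
  134–135 m: −αΔT+βΔS = −(2.2 × 10⁻⁴)(+2.2)+(7.3 × 10⁻⁴)(+0.86) = 1.4 × 10⁻⁴ → stable
  135–174 m: −αΔT+βΔS = −(2.2 × 10⁻⁴)(+2.9)+(7.3 × 10⁻⁴)(+0.04) = -6.1 × 10⁻⁴ → UNSTABLE
  174–180 m: −αΔT+βΔS = −(2.2 × 10⁻⁴)(-1.0)+(7.3 × 10⁻⁴)(+3.96) = 3.1 × 10⁻³ → stable
The 135–174 m interval has Δρ < 0: lighter water underlies denser water.

135–174 m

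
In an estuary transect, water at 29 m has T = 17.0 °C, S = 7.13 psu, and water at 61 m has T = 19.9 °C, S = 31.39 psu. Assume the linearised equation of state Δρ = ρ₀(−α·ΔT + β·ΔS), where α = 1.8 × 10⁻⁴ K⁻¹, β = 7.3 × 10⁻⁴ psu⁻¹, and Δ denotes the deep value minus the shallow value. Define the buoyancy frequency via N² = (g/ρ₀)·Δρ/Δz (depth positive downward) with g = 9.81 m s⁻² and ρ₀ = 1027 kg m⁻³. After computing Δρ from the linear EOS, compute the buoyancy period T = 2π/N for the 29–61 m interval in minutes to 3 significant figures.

ΔT = +2.9 K, ΔS = +24.26 psu (deep − shallow).
Δρ/ρ₀ = −αΔT + βΔS = -5.22 × 10⁻⁴ + 0.0177098 = 0.0171878, so Δρ ≈ 17.65 kg m⁻³.
N² = (g/ρ₀)·Δρ/Δz = g·(Δρ/ρ₀)/Δz = 9.81 × 0.0171878 / 32 = 5.2691 × 10⁻³ s⁻².
N = √(5.2691 × 10⁻³) = 0.072589 rad s⁻¹ → T = 2π/N = 86.558 s = 1.4426 min ≈ 1.44 min.

1.44 min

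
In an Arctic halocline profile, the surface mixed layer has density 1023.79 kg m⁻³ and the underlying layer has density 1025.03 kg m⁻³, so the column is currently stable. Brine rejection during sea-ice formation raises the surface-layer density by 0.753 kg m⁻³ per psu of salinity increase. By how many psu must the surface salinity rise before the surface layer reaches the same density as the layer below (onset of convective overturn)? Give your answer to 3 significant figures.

Density deficit of the surface layer: 1025.03 − 1023.79 = 1.24 kg m⁻³.
Required change = 1.24 / 0.753 = 1.65 psu.

1.65 psu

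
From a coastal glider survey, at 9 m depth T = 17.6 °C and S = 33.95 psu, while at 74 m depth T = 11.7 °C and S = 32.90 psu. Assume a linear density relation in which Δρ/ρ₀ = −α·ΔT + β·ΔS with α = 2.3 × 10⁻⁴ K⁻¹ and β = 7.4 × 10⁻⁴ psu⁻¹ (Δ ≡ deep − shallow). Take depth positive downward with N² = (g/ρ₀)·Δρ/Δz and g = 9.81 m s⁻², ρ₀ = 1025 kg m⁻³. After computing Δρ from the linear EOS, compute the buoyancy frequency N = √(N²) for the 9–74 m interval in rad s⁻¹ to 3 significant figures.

ΔT = -5.9 K, ΔS = -1.05 psu (deep − shallow).
Δρ/ρ₀ = −αΔT + βΔS = 1.357 × 10⁻³ − 7.77 × 10⁻⁴ = 5.80 × 10⁻⁴, so Δρ ≈ 0.5945 kg m⁻³.
N² = (g/ρ₀)·Δρ/Δz = g·(Δρ/ρ₀)/Δz = 9.81 × 5.80 × 10⁻⁴ / 65 = 8.7535 × 10⁻⁵ s⁻².
N = √(8.7535 × 10⁻⁵) = 9.3560 × 10⁻³ rad s⁻¹ ≈ 9.36 × 10⁻³ rad s⁻¹.

9.36 × 10⁻³ rad s⁻¹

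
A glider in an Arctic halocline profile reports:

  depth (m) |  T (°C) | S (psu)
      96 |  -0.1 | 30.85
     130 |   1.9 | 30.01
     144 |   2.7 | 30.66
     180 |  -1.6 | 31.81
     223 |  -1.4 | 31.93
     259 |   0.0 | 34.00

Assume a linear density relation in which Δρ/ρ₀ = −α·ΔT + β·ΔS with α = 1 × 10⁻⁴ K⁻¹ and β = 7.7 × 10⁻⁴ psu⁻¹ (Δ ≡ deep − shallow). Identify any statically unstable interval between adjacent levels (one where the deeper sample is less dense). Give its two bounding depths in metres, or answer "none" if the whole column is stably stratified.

96–130 m

Evaluate Δρ/ρ₀ = −αΔT + βΔS across each adjacent pair:
  96–130 m: −αΔT+βΔS = −(1 × 10⁻⁴)(+2.0)+(7.7 × 10⁻⁴)(-0.84) = -8.5 × 10⁻⁴ → UNSTABLE
  130–144 m: −αΔT+βΔS = −(1 × 10⁻⁴)(+0.8)+(7.7 × 10⁻⁴)(+0.65) = 4.2 × 10⁻⁴ → stable
  144–180 m: −αΔT+βΔS = −(1 × 10⁻⁴)(-4.3)+(7.7 × 10⁻⁴)(+1.15) = 1.3 × 10⁻³ → stable
  180–223 m: −αΔT+βΔS = −(1 × 10⁻⁴)(+0.2)+(7.7 × 10⁻⁴)(+0.12) = 7.2 × 10⁻⁵ → stable
  223–259 m: −αΔT+βΔS = −(1 × 10⁻⁴)(+1.4)+(7.7 × 10⁻⁴)(+2.07) = 1.5 × 10⁻³ → stable
The 96–130 m interval has Δρ < 0: lighter water underlies denser water.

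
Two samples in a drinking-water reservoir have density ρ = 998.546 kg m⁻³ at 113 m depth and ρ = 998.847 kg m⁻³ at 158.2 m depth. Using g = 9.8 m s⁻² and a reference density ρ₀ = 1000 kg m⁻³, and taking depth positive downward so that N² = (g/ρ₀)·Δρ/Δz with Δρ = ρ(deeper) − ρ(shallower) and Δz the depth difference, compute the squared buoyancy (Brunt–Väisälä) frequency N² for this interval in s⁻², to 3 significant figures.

6.53 × 10⁻⁵ s⁻²

Δρ = 998.847 − 998.546 = 0.301 kg m⁻³ over Δz = 158.2 − 113 = 45.2 m.
N² = (9.8/1000) × (0.301/45.2) = 6.5261 × 10⁻⁵ s⁻² ≈ 6.53 × 10⁻⁵ s⁻².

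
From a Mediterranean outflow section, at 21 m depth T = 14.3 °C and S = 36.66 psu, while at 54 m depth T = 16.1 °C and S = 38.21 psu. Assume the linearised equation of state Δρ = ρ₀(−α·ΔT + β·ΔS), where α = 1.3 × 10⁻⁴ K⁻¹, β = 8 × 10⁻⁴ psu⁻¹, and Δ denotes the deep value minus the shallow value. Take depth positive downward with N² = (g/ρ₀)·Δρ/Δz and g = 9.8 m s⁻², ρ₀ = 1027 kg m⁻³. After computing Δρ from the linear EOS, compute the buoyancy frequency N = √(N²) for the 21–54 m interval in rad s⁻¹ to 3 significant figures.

ΔT = +1.8 K, ΔS = +1.55 psu (deep − shallow).
Δρ/ρ₀ = −αΔT + βΔS = -2.34 × 10⁻⁴ + 1.24 × 10⁻³ = 1.006 × 10⁻³, so Δρ ≈ 1.033 kg m⁻³.
N² = (g/ρ₀)·Δρ/Δz = g·(Δρ/ρ₀)/Δz = 9.8 × 1.006 × 10⁻³ / 33 = 2.9875 × 10⁻⁴ s⁻².
N = √(2.9875 × 10⁻⁴) = 0.017284 rad s⁻¹ ≈ 0.0173 rad s⁻¹.

0.0173 rad s⁻¹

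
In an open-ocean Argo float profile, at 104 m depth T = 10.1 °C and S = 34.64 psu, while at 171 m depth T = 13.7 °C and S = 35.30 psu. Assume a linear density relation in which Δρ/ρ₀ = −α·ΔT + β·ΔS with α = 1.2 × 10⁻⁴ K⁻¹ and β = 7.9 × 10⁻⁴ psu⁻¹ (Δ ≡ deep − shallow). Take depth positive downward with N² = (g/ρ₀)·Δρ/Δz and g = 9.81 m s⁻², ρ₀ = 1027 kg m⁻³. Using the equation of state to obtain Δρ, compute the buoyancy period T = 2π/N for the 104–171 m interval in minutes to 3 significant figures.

ΔT = +3.6 K, ΔS = +0.66 psu (deep − shallow).
Δρ/ρ₀ = −αΔT + βΔS = -4.32 × 10⁻⁴ + 5.214 × 10⁻⁴ = 8.94 × 10⁻⁵, so Δρ ≈ 0.09181 kg m⁻³.
N² = (g/ρ₀)·Δρ/Δz = g·(Δρ/ρ₀)/Δz = 9.81 × 8.94 × 10⁻⁵ / 67 = 1.3090 × 10⁻⁵ s⁻².
N = √(1.3090 × 10⁻⁵) = 3.6180 × 10⁻³ rad s⁻¹ → T = 2π/N = 1.7366 × 10³ s = 28.943 min ≈ 28.9 min.

28.9 min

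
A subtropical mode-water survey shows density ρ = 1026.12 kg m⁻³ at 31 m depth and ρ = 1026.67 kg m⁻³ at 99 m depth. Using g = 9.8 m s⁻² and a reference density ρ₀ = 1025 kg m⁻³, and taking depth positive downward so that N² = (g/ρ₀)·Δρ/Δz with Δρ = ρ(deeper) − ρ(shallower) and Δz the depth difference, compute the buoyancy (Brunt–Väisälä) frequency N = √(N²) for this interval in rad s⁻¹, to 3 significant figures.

Δρ = 1026.67 − 1026.12 = 0.55 kg m⁻³ over Δz = 99 − 31 = 68 m.
N² = (9.8/1025) × (0.55/68) = 7.7331 × 10⁻⁵ s⁻².
N = √(7.7331 × 10⁻⁵) = 8.7938 × 10⁻³ rad s⁻¹ ≈ 8.79 × 10⁻³ rad s⁻¹.

8.79 × 10⁻³ rad s⁻¹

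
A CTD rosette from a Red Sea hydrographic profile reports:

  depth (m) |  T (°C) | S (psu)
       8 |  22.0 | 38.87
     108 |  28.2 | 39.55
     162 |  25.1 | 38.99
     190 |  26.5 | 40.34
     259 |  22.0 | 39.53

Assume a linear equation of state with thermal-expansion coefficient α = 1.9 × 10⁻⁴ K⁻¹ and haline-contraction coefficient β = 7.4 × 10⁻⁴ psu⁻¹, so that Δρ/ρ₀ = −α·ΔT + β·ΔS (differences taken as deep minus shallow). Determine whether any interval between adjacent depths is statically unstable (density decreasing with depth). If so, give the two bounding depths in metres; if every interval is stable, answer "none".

Evaluate Δρ/ρ₀ = −αΔT + βΔS across each adjacent pair:
  8–108 m: −αΔT+βΔS = −(1.9 × 10⁻⁴)(+6.2)+(7.4 × 10⁻⁴)(+0.68) = -6.7 × 10⁻⁴ → UNSTABLE
  108–162 m: −αΔT+βΔS = −(1.9 × 10⁻⁴)(-3.1)+(7.4 × 10⁻⁴)(-0.56) = 1.7 × 10⁻⁴ → stable
  162–190 m: −αΔT+βΔS = −(1.9 × 10⁻⁴)(+1.4)+(7.4 × 10⁻⁴)(+1.35) = 7.3 × 10⁻⁴ → stable
  190–259 m: −αΔT+βΔS = −(1.9 × 10⁻⁴)(-4.5)+(7.4 × 10⁻⁴)(-0.81) = 2.6 × 10⁻⁴ → stable
The 8–108 m interval has Δρ < 0: lighter water underlies denser water.

8–108 m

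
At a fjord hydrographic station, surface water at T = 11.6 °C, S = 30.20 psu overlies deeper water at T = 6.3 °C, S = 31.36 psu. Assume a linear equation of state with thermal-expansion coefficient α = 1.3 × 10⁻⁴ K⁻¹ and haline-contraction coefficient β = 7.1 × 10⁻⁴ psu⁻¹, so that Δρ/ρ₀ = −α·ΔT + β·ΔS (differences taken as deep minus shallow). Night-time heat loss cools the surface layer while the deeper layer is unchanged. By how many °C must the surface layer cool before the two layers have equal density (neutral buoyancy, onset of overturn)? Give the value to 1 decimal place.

11.6 °C

Neutral buoyancy requires Δρ = 0, i.e. −α(T_deep − T_surf′) + β(S_deep − S_surf) = 0.
T_surf′ = T_deep − (β/α)·ΔS = 6.3 − (7.1 × 10⁻⁴/1.3 × 10⁻⁴)·(+1.16) = -0.035 °C.
Cooling required: 11.6 − (-0.035) = 11.635 °C.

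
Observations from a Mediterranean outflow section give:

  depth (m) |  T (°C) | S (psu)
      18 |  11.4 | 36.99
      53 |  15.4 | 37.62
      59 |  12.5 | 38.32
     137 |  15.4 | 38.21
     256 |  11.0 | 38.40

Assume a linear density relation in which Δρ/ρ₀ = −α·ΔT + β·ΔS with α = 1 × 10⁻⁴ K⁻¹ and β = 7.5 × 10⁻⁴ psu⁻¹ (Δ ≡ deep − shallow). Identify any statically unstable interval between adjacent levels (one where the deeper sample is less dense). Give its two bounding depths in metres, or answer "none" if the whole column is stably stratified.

Evaluate Δρ/ρ₀ = −αΔT + βΔS across each adjacent pair:
  18–53 m: −αΔT+βΔS = −(1 × 10⁻⁴)(+4.0)+(7.5 × 10⁻⁴)(+0.63) = 7.2 × 10⁻⁵ → stable
  53–59 m: −αΔT+βΔS = −(1 × 10⁻⁴)(-2.9)+(7.5 × 10⁻⁴)(+0.70) = 8.1 × 10⁻⁴ → stable
  59–137 m: −αΔT+βΔS = −(1 × 10⁻⁴)(+2.9)+(7.5 × 10⁻⁴)(-0.11) = -3.7 × 10⁻⁴ → UNSTABLE
  137–256 m: −αΔT+βΔS = −(1 × 10⁻⁴)(-4.4)+(7.5 × 10⁻⁴)(+0.19) = 5.8 × 10⁻⁴ → stable
The 59–137 m interval has Δρ < 0: lighter water underlies denser water.

59–137 m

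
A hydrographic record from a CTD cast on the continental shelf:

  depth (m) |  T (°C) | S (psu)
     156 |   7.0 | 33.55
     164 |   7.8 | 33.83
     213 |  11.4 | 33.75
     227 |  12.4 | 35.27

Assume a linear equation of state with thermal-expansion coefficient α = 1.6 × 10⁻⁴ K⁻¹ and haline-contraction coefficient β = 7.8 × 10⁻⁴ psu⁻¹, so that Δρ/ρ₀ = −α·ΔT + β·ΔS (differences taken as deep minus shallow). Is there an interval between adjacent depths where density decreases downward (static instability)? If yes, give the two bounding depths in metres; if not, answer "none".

Evaluate Δρ/ρ₀ = −αΔT + βΔS across each adjacent pair:
  156–164 m: −αΔT+βΔS = −(1.6 × 10⁻⁴)(+0.8)+(7.8 × 10⁻⁴)(+0.28) = 9.0 × 10⁻⁵ → stable
  164–213 m: −αΔT+βΔS = −(1.6 × 10⁻⁴)(+3.6)+(7.8 × 10⁻⁴)(-0.08) = -6.4 × 10⁻⁴ → UNSTABLE
  213–227 m: −αΔT+βΔS = −(1.6 × 10⁻⁴)(+1.0)+(7.8 × 10⁻⁴)(+1.52) = 1.0 × 10⁻³ → stable
The 164–213 m interval has Δρ < 0: lighter water underlies denser water.

164–213 m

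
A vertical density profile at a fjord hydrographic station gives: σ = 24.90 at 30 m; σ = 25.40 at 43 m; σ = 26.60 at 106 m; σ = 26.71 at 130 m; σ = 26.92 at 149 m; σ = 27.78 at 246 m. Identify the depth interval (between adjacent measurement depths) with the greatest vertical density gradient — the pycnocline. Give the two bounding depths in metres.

30–43 m

Compute the density gradient over each adjacent pair:
  30–43 m: Δρ/Δz = 0.50/13 = 0.038 kg m⁻⁴
  43–106 m: Δρ/Δz = 1.20/63 = 0.019 kg m⁻⁴
  106–130 m: Δρ/Δz = 0.11/24 = 4.6 × 10⁻³ kg m⁻⁴
  130–149 m: Δρ/Δz = 0.21/19 = 0.011 kg m⁻⁴
  149–246 m: Δρ/Δz = 0.86/97 = 8.9 × 10⁻³ kg m⁻⁴
The largest gradient is in the 30–43 m interval — the pycnocline.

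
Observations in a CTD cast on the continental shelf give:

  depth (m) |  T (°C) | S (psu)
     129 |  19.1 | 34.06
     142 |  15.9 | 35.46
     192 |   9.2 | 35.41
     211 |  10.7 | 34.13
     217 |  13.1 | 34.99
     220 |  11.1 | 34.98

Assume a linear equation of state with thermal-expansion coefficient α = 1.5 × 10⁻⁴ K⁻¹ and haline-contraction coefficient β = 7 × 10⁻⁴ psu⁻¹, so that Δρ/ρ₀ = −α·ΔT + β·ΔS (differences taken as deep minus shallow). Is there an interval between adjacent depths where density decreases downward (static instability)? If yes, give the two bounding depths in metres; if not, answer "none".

Evaluate Δρ/ρ₀ = −αΔT + βΔS across each adjacent pair:
  129–142 m: −αΔT+βΔS = −(1.5 × 10⁻⁴)(-3.2)+(7 × 10⁻⁴)(+1.40) = 1.5 × 10⁻³ → stable
  142–192 m: −αΔT+βΔS = −(1.5 × 10⁻⁴)(-6.7)+(7 × 10⁻⁴)(-0.05) = 9.7 × 10⁻⁴ → stable
  192–211 m: −αΔT+βΔS = −(1.5 × 10⁻⁴)(+1.5)+(7 × 10⁻⁴)(-1.28) = -1.1 × 10⁻³ → UNSTABLE
  211–217 m: −αΔT+βΔS = −(1.5 × 10⁻⁴)(+2.4)+(7 × 10⁻⁴)(+0.86) = 2.4 × 10⁻⁴ → stable
  217–220 m: −αΔT+βΔS = −(1.5 × 10⁻⁴)(-2.0)+(7 × 10⁻⁴)(-0.01) = 2.9 × 10⁻⁴ → stable
The 192–211 m interval has Δρ < 0: lighter water underlies denser water.

192–211 m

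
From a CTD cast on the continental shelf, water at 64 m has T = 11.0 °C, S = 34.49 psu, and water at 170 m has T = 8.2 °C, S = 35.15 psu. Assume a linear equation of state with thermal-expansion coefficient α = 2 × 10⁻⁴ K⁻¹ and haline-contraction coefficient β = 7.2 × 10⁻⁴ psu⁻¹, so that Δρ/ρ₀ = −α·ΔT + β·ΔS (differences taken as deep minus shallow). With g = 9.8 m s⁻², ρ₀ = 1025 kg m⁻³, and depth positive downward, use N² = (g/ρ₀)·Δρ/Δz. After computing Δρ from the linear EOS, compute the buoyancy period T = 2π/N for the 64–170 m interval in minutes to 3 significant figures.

10.7 min

ΔT = -2.8 K, ΔS = +0.66 psu (deep − shallow).
Δρ/ρ₀ = −αΔT + βΔS = 5.60 × 10⁻⁴ + 4.752 × 10⁻⁴ = 1.0352 × 10⁻³, so Δρ ≈ 1.061 kg m⁻³.
N² = (g/ρ₀)·Δρ/Δz = g·(Δρ/ρ₀)/Δz = 9.8 × 1.0352 × 10⁻³ / 106 = 9.5707 × 10⁻⁵ s⁻².
N = √(9.5707 × 10⁻⁵) = 9.7830 × 10⁻³ rad s⁻¹ → T = 2π/N = 642.26 s = 10.704 min ≈ 10.7 min.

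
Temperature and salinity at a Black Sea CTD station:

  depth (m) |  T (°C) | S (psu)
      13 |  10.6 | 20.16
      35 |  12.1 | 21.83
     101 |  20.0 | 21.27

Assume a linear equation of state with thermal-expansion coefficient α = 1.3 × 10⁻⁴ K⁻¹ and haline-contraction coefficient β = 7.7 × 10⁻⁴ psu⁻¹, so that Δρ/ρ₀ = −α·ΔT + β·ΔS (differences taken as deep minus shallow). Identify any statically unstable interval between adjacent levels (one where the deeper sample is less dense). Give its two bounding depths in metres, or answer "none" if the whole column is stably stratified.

35–101 m

Evaluate Δρ/ρ₀ = −αΔT + βΔS across each adjacent pair:
  13–35 m: −αΔT+βΔS = −(1.3 × 10⁻⁴)(+1.5)+(7.7 × 10⁻⁴)(+1.67) = 1.1 × 10⁻³ → stable
  35–101 m: −αΔT+βΔS = −(1.3 × 10⁻⁴)(+7.9)+(7.7 × 10⁻⁴)(-0.56) = -1.5 × 10⁻³ → UNSTABLE
The 35–101 m interval has Δρ < 0: lighter water underlies denser water.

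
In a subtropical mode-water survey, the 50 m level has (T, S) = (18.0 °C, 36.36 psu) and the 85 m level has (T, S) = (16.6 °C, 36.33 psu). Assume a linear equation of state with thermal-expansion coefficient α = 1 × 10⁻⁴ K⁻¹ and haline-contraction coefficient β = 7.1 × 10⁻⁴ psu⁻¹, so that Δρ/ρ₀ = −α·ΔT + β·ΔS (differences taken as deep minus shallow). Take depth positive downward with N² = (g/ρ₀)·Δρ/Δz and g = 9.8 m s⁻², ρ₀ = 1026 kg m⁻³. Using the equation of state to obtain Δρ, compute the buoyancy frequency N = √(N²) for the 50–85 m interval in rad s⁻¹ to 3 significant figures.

ΔT = -1.4 K, ΔS = -0.03 psu (deep − shallow).
Δρ/ρ₀ = −αΔT + βΔS = 1.40 × 10⁻⁴ − 2.13 × 10⁻⁵ = 1.187 × 10⁻⁴, so Δρ ≈ 0.1218 kg m⁻³.
N² = (g/ρ₀)·Δρ/Δz = g·(Δρ/ρ₀)/Δz = 9.8 × 1.187 × 10⁻⁴ / 35 = 3.3236 × 10⁻⁵ s⁻².
N = √(3.3236 × 10⁻⁵) = 5.7651 × 10⁻³ rad s⁻¹ ≈ 5.77 × 10⁻³ rad s⁻¹.

5.77 × 10⁻³ rad s⁻¹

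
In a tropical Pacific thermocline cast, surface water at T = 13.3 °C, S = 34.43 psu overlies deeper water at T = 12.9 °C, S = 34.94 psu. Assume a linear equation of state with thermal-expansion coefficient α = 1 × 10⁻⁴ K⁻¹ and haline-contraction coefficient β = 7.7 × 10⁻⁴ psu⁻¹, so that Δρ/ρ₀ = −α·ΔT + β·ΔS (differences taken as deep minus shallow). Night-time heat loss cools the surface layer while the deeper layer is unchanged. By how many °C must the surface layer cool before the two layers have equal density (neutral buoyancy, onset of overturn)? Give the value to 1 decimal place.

Neutral buoyancy requires Δρ = 0, i.e. −α(T_deep − T_surf′) + β(S_deep − S_surf) = 0.
T_surf′ = T_deep − (β/α)·ΔS = 12.9 − (7.7 × 10⁻⁴/1 × 10⁻⁴)·(+0.51) = 8.973 °C.
Cooling required: 13.3 − (8.973) = 4.327 °C.

4.3 °C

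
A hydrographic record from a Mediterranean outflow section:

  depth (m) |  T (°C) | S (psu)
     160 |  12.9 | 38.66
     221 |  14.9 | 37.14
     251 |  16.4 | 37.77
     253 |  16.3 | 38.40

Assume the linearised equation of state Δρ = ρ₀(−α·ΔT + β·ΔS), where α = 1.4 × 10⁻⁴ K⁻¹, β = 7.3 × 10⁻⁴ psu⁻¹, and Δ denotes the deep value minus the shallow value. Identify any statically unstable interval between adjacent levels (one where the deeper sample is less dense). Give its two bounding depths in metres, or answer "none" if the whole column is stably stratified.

160–221 m

Evaluate Δρ/ρ₀ = −αΔT + βΔS across each adjacent pair:
  160–221 m: −αΔT+βΔS = −(1.4 × 10⁻⁴)(+2.0)+(7.3 × 10⁻⁴)(-1.52) = -1.4 × 10⁻³ → UNSTABLE
  221–251 m: −αΔT+βΔS = −(1.4 × 10⁻⁴)(+1.5)+(7.3 × 10⁻⁴)(+0.63) = 2.5 × 10⁻⁴ → stable
  251–253 m: −αΔT+βΔS = −(1.4 × 10⁻⁴)(-0.1)+(7.3 × 10⁻⁴)(+0.63) = 4.7 × 10⁻⁴ → stable
The 160–221 m interval has Δρ < 0: lighter water underlies denser water.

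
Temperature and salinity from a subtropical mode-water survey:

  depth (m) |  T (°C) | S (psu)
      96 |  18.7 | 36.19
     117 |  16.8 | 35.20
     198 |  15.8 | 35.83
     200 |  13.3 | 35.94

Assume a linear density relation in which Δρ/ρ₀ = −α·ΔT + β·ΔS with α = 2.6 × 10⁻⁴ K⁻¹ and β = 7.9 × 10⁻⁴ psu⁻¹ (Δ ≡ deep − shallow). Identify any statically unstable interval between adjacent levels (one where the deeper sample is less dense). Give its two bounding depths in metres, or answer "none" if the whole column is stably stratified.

Evaluate Δρ/ρ₀ = −αΔT + βΔS across each adjacent pair:
  96–117 m: −αΔT+βΔS = −(2.6 × 10⁻⁴)(-1.9)+(7.9 × 10⁻⁴)(-0.99) = -2.9 × 10⁻⁴ → UNSTABLE
  117–198 m: −αΔT+βΔS = −(2.6 × 10⁻⁴)(-1.0)+(7.9 × 10⁻⁴)(+0.63) = 7.6 × 10⁻⁴ → stable
  198–200 m: −αΔT+βΔS = −(2.6 × 10⁻⁴)(-2.5)+(7.9 × 10⁻⁴)(+0.11) = 7.4 × 10⁻⁴ → stable
The 96–117 m interval has Δρ < 0: lighter water underlies denser water.

96–117 m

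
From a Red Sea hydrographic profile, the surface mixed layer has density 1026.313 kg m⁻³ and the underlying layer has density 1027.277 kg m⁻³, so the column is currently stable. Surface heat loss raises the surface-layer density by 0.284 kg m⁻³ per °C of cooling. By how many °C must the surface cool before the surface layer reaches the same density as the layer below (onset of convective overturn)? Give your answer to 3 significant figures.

3.39 °C

Density deficit of the surface layer: 1027.277 − 1026.313 = 0.964 kg m⁻³.
Required change = 0.964 / 0.284 = 3.39 °C.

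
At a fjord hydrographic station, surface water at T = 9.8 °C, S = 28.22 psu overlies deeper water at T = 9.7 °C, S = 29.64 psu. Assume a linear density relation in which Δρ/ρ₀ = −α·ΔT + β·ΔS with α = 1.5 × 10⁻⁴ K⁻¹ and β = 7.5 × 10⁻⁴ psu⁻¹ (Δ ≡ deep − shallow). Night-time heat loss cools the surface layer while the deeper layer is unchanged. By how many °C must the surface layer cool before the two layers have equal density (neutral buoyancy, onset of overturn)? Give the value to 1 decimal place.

7.2 °C

Neutral buoyancy requires Δρ = 0, i.e. −α(T_deep − T_surf′) + β(S_deep − S_surf) = 0.
T_surf′ = T_deep − (β/α)·ΔS = 9.7 − (7.5 × 10⁻⁴/1.5 × 10⁻⁴)·(+1.42) = 2.600 °C.
Cooling required: 9.8 − (2.600) = 7.200 °C.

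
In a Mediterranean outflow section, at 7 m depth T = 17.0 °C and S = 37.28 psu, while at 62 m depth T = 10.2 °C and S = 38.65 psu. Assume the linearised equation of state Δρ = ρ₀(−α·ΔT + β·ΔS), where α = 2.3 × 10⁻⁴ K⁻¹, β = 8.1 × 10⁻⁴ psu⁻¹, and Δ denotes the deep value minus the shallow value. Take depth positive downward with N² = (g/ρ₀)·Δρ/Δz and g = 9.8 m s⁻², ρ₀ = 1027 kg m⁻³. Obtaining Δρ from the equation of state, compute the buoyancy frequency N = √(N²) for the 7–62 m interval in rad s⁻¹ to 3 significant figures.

ΔT = -6.8 K, ΔS = +1.37 psu (deep − shallow).
Δρ/ρ₀ = −αΔT + βΔS = 1.564 × 10⁻³ + 1.1097 × 10⁻³ = 2.6737 × 10⁻³, so Δρ ≈ 2.746 kg m⁻³.
N² = (g/ρ₀)·Δρ/Δz = g·(Δρ/ρ₀)/Δz = 9.8 × 2.6737 × 10⁻³ / 55 = 4.7640 × 10⁻⁴ s⁻².
N = √(4.7640 × 10⁻⁴) = 0.021827 rad s⁻¹ ≈ 0.0218 rad s⁻¹.

0.0218 rad s⁻¹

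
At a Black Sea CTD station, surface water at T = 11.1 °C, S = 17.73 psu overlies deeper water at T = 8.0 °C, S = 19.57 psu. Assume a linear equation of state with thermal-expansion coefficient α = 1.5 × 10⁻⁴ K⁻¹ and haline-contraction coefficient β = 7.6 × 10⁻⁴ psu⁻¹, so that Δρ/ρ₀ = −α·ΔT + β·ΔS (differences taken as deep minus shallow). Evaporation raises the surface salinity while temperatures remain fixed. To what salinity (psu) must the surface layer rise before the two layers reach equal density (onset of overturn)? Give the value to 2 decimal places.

Neutral buoyancy requires −α(T_deep − T_surf) + β(S_deep − S_surf′) = 0.
S_surf′ = S_deep − (α/β)·ΔT = 19.57 − (1.5 × 10⁻⁴/7.6 × 10⁻⁴)·(-3.1) = 20.1818 psu.
Increase required: 20.1818 − 17.73 = 2.4518 psu.

20.18 psu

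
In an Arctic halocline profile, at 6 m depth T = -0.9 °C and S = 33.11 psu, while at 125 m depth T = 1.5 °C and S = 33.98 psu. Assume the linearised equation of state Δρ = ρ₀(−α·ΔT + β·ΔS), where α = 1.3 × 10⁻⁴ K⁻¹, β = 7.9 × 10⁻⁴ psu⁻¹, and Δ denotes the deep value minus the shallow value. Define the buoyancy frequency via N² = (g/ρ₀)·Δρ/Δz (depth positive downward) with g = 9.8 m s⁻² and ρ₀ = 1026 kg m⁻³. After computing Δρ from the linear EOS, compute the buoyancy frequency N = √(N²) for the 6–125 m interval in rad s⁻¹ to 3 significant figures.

ΔT = +2.4 K, ΔS = +0.87 psu (deep − shallow).
Δρ/ρ₀ = −αΔT + βΔS = -3.12 × 10⁻⁴ + 6.873 × 10⁻⁴ = 3.753 × 10⁻⁴, so Δρ ≈ 0.3851 kg m⁻³.
N² = (g/ρ₀)·Δρ/Δz = g·(Δρ/ρ₀)/Δz = 9.8 × 3.753 × 10⁻⁴ / 119 = 3.0907 × 10⁻⁵ s⁻².
N = √(3.0907 × 10⁻⁵) = 5.5594 × 10⁻³ rad s⁻¹ ≈ 5.56 × 10⁻³ rad s⁻¹.

5.56 × 10⁻³ rad s⁻¹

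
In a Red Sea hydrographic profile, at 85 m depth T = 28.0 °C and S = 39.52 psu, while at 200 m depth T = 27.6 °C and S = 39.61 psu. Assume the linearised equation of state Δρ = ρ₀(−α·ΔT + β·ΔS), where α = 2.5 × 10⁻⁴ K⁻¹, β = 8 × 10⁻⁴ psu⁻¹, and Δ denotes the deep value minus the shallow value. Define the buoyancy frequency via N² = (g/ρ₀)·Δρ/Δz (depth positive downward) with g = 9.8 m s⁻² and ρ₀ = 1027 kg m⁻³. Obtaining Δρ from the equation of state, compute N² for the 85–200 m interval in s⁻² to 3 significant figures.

1.47 × 10⁻⁵ s⁻²

ΔT = -0.4 K, ΔS = +0.09 psu (deep − shallow).
Δρ/ρ₀ = −αΔT + βΔS = 1.00 × 10⁻⁴ + 7.20 × 10⁻⁵ = 1.72 × 10⁻⁴, so Δρ ≈ 0.1766 kg m⁻³.
N² = (g/ρ₀)·Δρ/Δz = g·(Δρ/ρ₀)/Δz = 9.8 × 1.72 × 10⁻⁴ / 115 = 1.4657 × 10⁻⁵ s⁻² ≈ 1.47 × 10⁻⁵ s⁻².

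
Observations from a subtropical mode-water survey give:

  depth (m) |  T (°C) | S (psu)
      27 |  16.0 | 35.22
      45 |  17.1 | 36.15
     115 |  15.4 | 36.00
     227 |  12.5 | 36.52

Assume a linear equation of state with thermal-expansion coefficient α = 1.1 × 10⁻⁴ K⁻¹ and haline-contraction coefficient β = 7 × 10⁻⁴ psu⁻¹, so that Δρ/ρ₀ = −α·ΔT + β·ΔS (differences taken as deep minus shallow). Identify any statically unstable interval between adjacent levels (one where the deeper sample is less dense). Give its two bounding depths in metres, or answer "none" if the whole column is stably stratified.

Evaluate Δρ/ρ₀ = −αΔT + βΔS across each adjacent pair:
  27–45 m: −αΔT+βΔS = −(1.1 × 10⁻⁴)(+1.1)+(7 × 10⁻⁴)(+0.93) = 5.3 × 10⁻⁴ → stable
  45–115 m: −αΔT+βΔS = −(1.1 × 10⁻⁴)(-1.7)+(7 × 10⁻⁴)(-0.15) = 8.2 × 10⁻⁵ → stable
  115–227 m: −αΔT+βΔS = −(1.1 × 10⁻⁴)(-2.9)+(7 × 10⁻⁴)(+0.52) = 6.8 × 10⁻⁴ → stable
Every interval has Δρ > 0: the column is stably stratified throughout.

none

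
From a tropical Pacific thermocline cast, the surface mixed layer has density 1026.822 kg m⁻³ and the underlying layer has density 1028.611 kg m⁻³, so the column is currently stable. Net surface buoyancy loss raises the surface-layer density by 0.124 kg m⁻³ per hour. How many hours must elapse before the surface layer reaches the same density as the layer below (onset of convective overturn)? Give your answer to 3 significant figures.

14.4 hours

Density deficit of the surface layer: 1028.611 − 1026.822 = 1.789 kg m⁻³.
Required change = 1.789 / 0.124 = 14.4 hours.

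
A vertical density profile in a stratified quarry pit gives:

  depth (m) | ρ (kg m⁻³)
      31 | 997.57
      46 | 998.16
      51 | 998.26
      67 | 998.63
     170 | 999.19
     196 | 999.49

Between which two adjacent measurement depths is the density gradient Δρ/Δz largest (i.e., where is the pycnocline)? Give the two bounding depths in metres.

Compute the density gradient over each adjacent pair:
  31–46 m: Δρ/Δz = 0.59/15 = 0.039 kg m⁻⁴
  46–51 m: Δρ/Δz = 0.10/5 = 0.020 kg m⁻⁴
  51–67 m: Δρ/Δz = 0.37/16 = 0.023 kg m⁻⁴
  67–170 m: Δρ/Δz = 0.56/103 = 5.4 × 10⁻³ kg m⁻⁴
  170–196 m: Δρ/Δz = 0.30/26 = 0.012 kg m⁻⁴
The largest gradient is in the 31–46 m interval — the pycnocline.

31–46 m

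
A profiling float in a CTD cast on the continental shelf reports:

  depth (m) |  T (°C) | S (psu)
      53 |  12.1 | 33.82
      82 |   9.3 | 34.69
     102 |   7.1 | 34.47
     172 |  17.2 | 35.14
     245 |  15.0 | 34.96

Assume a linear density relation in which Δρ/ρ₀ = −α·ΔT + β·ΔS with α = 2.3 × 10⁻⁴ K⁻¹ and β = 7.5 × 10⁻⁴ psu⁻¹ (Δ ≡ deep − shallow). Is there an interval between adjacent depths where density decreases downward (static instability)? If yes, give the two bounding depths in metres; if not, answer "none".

Evaluate Δρ/ρ₀ = −αΔT + βΔS across each adjacent pair:
  53–82 m: −αΔT+βΔS = −(2.3 × 10⁻⁴)(-2.8)+(7.5 × 10⁻⁴)(+0.87) = 1.3 × 10⁻³ → stable
  82–102 m: −αΔT+βΔS = −(2.3 × 10⁻⁴)(-2.2)+(7.5 × 10⁻⁴)(-0.22) = 3.4 × 10⁻⁴ → stable
  102–172 m: −αΔT+βΔS = −(2.3 × 10⁻⁴)(+10.1)+(7.5 × 10⁻⁴)(+0.67) = -1.8 × 10⁻³ → UNSTABLE
  172–245 m: −αΔT+βΔS = −(2.3 × 10⁻⁴)(-2.2)+(7.5 × 10⁻⁴)(-0.18) = 3.7 × 10⁻⁴ → stable
The 102–172 m interval has Δρ < 0: lighter water underlies denser water.

102–172 m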